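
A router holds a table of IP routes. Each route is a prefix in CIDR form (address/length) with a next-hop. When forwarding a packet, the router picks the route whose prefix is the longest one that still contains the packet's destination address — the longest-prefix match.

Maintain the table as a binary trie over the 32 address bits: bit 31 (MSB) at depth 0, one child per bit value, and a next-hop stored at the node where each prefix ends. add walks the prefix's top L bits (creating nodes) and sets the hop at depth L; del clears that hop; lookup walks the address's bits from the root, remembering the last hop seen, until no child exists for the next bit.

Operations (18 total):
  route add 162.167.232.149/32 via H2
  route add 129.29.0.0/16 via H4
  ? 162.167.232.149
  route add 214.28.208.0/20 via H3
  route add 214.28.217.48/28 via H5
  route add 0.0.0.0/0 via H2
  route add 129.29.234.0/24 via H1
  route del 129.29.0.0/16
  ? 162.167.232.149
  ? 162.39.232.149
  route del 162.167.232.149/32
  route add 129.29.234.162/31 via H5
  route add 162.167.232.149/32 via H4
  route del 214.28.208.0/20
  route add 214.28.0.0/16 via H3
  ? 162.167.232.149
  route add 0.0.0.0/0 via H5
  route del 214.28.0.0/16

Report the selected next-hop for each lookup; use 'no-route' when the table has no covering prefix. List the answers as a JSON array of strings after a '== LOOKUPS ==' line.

Apply in order:
  add 162.167.232.149/32 -> H2 at depth 32
  add 129.29.0.0/16 -> H4 at depth 16
  ? 162.167.232.149  path d0:-→d1:-→d2:-→d3:-→d4:-→d5:-→d6:-→d7:-→d8:-→d9:-→d10:-→d11:-→d12:-→d13:-→d14:-→d15:-→d16:-→d17:-→d18:-→d19:-→d20:-→d21:-→d22:-→d23:-→d24:-→d25:-→d26:-→d27:-→d28:-→d29:-→d30:-→d31:-→d32:H2  best=H2
  add 214.28.208.0/20 -> H3 at depth 20
  add 214.28.217.48/28 -> H5 at depth 28
  add 0.0.0.0/0 -> H2 at depth 0
  add 129.29.234.0/24 -> H1 at depth 24
  - 129.29.0.0/16 clear@16
  ? 162.167.232.149  path d0:H2→d1:-→d2:-→d3:-→d4:-→d5:-→d6:-→d7:-→d8:-→d9:-→d10:-→d11:-→d12:-→d13:-→d14:-→d15:-→d16:-→d17:-→d18:-→d19:-→d20:-→d21:-→d22:-→d23:-→d24:-→d25:-→d26:-→d27:-→d28:-→d29:-→d30:-→d31:-→d32:H2  best=H2
  ? 162.39.232.149  path d0:H2→d1:-→d2:-→d3:-→d4:-→d5:-→d6:-→d7:-→d8:-  best=H2
  - 162.167.232.149/32 clear@32
  add 129.29.234.162/31 -> H5 at depth 31
  add 162.167.232.149/32 -> H4 at depth 32
  - 214.28.208.0/20 clear@20
  add 214.28.0.0/16 -> H3 at depth 16
  ? 162.167.232.149  path d0:H2→d1:-→d2:-→d3:-→d4:-→d5:-→d6:-→d7:-→d8:-→d9:-→d10:-→d11:-→d12:-→d13:-→d14:-→d15:-→d16:-→d17:-→d18:-→d19:-→d20:-→d21:-→d22:-→d23:-→d24:-→d25:-→d26:-→d27:-→d28:-→d29:-→d30:-→d31:-→d32:H4  best=H4
  add 0.0.0.0/0 -> H5 at depth 0
  - 214.28.0.0/16 clear@16

== LOOKUPS ==
["H2","H2","H2","H4"]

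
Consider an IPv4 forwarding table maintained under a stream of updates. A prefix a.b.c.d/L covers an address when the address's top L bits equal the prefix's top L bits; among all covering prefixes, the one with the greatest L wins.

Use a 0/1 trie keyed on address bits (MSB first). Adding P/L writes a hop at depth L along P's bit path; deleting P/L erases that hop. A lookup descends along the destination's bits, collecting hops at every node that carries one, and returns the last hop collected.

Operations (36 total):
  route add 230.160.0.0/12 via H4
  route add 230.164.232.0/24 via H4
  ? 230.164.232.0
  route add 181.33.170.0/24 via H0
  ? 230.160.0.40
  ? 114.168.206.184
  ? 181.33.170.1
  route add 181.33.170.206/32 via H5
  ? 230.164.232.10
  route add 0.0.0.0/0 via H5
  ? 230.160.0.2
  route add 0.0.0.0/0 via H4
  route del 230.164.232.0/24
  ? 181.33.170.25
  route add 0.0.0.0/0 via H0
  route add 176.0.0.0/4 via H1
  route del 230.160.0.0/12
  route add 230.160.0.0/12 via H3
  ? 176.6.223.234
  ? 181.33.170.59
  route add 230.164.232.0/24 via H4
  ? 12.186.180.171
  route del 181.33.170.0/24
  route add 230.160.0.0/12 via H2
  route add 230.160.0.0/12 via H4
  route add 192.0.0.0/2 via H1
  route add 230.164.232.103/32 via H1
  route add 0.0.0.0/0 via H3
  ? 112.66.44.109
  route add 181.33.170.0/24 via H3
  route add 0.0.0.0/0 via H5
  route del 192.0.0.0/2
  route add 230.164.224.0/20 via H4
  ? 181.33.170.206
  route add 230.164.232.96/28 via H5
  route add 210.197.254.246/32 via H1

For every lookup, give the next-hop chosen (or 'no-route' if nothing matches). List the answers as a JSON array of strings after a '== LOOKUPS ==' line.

Apply in order:
  + 230.160.0.0/12 (H4) depth=12
  + 230.164.232.0/24 (H4) depth=24
  lookup 230.164.232.0: bits 111001101010010011101000 walk d0:-→d1:-→d2:-→d3:-→d4:-→d5:-→d6:-→d7:-→d8:-→d9:-→d10:-→d11:-→d12:H4→d13:-→d14:-→d15:-→d16:-→d17:-→d18:-→d19:-→d20:-→d21:-→d22:-→d23:-→d24:H4 -> H4
  + 181.33.170.0/24 (H0) depth=24
  lookup 230.160.0.40: bits 1110011010100 walk d0:-→d1:-→d2:-→d3:-→d4:-→d5:-→d6:-→d7:-→d8:-→d9:-→d10:-→d11:-→d12:H4→d13:- -> H4
  lookup 114.168.206.184: bits ε walk d0:- -> no-route
  lookup 181.33.170.1: bits 101101010010000110101010 walk d0:-→d1:-→d2:-→d3:-→d4:-→d5:-→d6:-→d7:-→d8:-→d9:-→d10:-→d11:-→d12:-→d13:-→d14:-→d15:-→d16:-→d17:-→d18:-→d19:-→d20:-→d21:-→d22:-→d23:-→d24:H0 -> H0
  + 181.33.170.206/32 (H5) depth=32
  lookup 230.164.232.10: bits 111001101010010011101000 walk d0:-→d1:-→d2:-→d3:-→d4:-→d5:-→d6:-→d7:-→d8:-→d9:-→d10:-→d11:-→d12:H4→d13:-→d14:-→d15:-→d16:-→d17:-→d18:-→d19:-→d20:-→d21:-→d22:-→d23:-→d24:H4 -> H4
  + 0.0.0.0/0 (H5) depth=0
  lookup 230.160.0.2: bits 1110011010100 walk d0:H5→d1:-→d2:-→d3:-→d4:-→d5:-→d6:-→d7:-→d8:-→d9:-→d10:-→d11:-→d12:H4→d13:- -> H4
  + 0.0.0.0/0 (H4) depth=0
  del 230.164.232.0/24 (clear depth 24)
  lookup 181.33.170.25: bits 101101010010000110101010 walk d0:H4→d1:-→d2:-→d3:-→d4:-→d5:-→d6:-→d7:-→d8:-→d9:-→d10:-→d11:-→d12:-→d13:-→d14:-→d15:-→d16:-→d17:-→d18:-→d19:-→d20:-→d21:-→d22:-→d23:-→d24:H0 -> H0
  + 0.0.0.0/0 (H0) depth=0
  + 176.0.0.0/4 (H1) depth=4
  del 230.160.0.0/12 (clear depth 12)
  + 230.160.0.0/12 (H3) depth=12
  lookup 176.6.223.234: bits 10110 walk d0:H0→d1:-→d2:-→d3:-→d4:H1→d5:- -> H1
  lookup 181.33.170.59: bits 101101010010000110101010 walk d0:H0→d1:-→d2:-→d3:-→d4:H1→d5:-→d6:-→d7:-→d8:-→d9:-→d10:-→d11:-→d12:-→d13:-→d14:-→d15:-→d16:-→d17:-→d18:-→d19:-→d20:-→d21:-→d22:-→d23:-→d24:H0 -> H0
  + 230.164.232.0/24 (H4) depth=24
  lookup 12.186.180.171: bits ε walk d0:H0 -> H0
  del 181.33.170.0/24 (clear depth 24)
  + 230.160.0.0/12 (H2) depth=12
  + 230.160.0.0/12 (H4) depth=12
  + 192.0.0.0/2 (H1) depth=2
  + 230.164.232.103/32 (H1) depth=32
  + 0.0.0.0/0 (H3) depth=0
  lookup 112.66.44.109: bits ε walk d0:H3 -> H3
  + 181.33.170.0/24 (H3) depth=24
  + 0.0.0.0/0 (H5) depth=0
  del 192.0.0.0/2 (clear depth 2)
  + 230.164.224.0/20 (H4) depth=20
  lookup 181.33.170.206: bits 10110101001000011010101011001110 walk d0:H5→d1:-→d2:-→d3:-→d4:H1→d5:-→d6:-→d7:-→d8:-→d9:-→d10:-→d11:-→d12:-→d13:-→d14:-→d15:-→d16:-→d17:-→d18:-→d19:-→d20:-→d21:-→d22:-→d23:-→d24:H3→d25:-→d26:-→d27:-→d28:-→d29:-→d30:-→d31:-→d32:H5 -> H5
  + 230.164.232.96/28 (H5) depth=28
  + 210.197.254.246/32 (H1) depth=32

== LOOKUPS ==
["H4","H4","no-route","H0","H4","H4","H0","H1","H0","H0","H3","H5"]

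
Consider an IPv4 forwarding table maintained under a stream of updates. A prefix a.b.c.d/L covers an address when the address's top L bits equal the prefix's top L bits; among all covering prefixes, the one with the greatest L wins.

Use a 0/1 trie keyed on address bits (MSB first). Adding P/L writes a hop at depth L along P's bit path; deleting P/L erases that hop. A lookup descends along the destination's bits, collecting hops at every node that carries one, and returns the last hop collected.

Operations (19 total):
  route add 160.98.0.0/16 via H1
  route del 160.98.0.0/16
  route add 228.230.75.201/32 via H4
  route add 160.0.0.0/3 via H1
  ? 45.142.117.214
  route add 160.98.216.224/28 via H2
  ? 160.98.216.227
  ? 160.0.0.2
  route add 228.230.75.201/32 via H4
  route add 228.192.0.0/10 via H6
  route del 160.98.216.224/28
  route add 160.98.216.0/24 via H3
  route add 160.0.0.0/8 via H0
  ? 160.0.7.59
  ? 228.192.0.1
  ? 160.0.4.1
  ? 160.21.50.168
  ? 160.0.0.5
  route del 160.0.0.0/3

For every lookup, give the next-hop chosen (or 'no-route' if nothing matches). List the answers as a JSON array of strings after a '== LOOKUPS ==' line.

Apply in order:
  + 160.98.0.0/16 (H1) depth=16
  - 160.98.0.0/16 clear@16
  + 228.230.75.201/32 (H4) depth=32
  + 160.0.0.0/3 (H1) depth=3
  lookup 45.142.117.214: bits ε walk d0:- -> no-route
  + 160.98.216.224/28 (H2) depth=28
  lookup 160.98.216.227: bits 1010000001100010110110001110 walk d0:-→d1:-→d2:-→d3:H1→d4:-→d5:-→d6:-→d7:-→d8:-→d9:-→d10:-→d11:-→d12:-→d13:-→d14:-→d15:-→d16:-→d17:-→d18:-→d19:-→d20:-→d21:-→d22:-→d23:-→d24:-→d25:-→d26:-→d27:-→d28:H2 -> H2
  lookup 160.0.0.2: bits 101000000 walk d0:-→d1:-→d2:-→d3:H1→d4:-→d5:-→d6:-→d7:-→d8:-→d9:- -> H1
  + 228.230.75.201/32 (H4) depth=32
  + 228.192.0.0/10 (H6) depth=10
  - 160.98.216.224/28 clear@28
  + 160.98.216.0/24 (H3) depth=24
  + 160.0.0.0/8 (H0) depth=8
  lookup 160.0.7.59: bits 101000000 walk d0:-→d1:-→d2:-→d3:H1→d4:-→d5:-→d6:-→d7:-→d8:H0→d9:- -> H0
  lookup 228.192.0.1: bits 1110010011 walk d0:-→d1:-→d2:-→d3:-→d4:-→d5:-→d6:-→d7:-→d8:-→d9:-→d10:H6 -> H6
  lookup 160.0.4.1: bits 101000000 walk d0:-→d1:-→d2:-→d3:H1→d4:-→d5:-→d6:-→d7:-→d8:H0→d9:- -> H0
  lookup 160.21.50.168: bits 101000000 walk d0:-→d1:-→d2:-→d3:H1→d4:-→d5:-→d6:-→d7:-→d8:H0→d9:- -> H0
  lookup 160.0.0.5: bits 101000000 walk d0:-→d1:-→d2:-→d3:H1→d4:-→d5:-→d6:-→d7:-→d8:H0→d9:- -> H0
  - 160.0.0.0/3 clear@3

== LOOKUPS ==
["no-route","H2","H1","H0","H6","H0","H0","H0"]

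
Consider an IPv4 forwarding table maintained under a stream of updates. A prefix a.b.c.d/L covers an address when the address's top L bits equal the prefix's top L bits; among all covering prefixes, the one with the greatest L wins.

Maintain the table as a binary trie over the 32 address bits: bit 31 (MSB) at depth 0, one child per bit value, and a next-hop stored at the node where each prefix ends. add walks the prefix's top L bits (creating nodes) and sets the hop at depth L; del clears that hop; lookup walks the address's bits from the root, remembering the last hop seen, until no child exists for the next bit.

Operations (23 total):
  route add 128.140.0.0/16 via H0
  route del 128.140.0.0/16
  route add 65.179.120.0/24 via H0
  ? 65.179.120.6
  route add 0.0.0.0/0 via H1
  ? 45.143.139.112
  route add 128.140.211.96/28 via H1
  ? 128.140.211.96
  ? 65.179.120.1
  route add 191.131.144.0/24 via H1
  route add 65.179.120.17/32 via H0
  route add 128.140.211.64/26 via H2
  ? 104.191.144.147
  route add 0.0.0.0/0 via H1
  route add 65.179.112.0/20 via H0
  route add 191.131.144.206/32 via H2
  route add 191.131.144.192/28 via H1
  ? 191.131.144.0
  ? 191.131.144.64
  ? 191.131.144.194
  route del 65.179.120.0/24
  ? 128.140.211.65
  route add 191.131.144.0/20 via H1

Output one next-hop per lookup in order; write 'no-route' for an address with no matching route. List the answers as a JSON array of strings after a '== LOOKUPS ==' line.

Apply in order:
  add 128.140.0.0/16 -> H0 at depth 16
  - 128.140.0.0/16 clear@16
  add 65.179.120.0/24 -> H0 at depth 24
  lookup 65.179.120.6: bits 010000011011001101111000 walk d0:-→d1:-→d2:-→d3:-→d4:-→d5:-→d6:-→d7:-→d8:-→d9:-→d10:-→d11:-→d12:-→d13:-→d14:-→d15:-→d16:-→d17:-→d18:-→d19:-→d20:-→d21:-→d22:-→d23:-→d24:H0 -> H0
  add 0.0.0.0/0 -> H1 at depth 0
  lookup 45.143.139.112: bits 0 walk d0:H1→d1:- -> H1
  add 128.140.211.96/28 -> H1 at depth 28
  lookup 128.140.211.96: bits 1000000010001100110100110110 walk d0:H1→d1:-→d2:-→d3:-→d4:-→d5:-→d6:-→d7:-→d8:-→d9:-→d10:-→d11:-→d12:-→d13:-→d14:-→d15:-→d16:-→d17:-→d18:-→d19:-→d20:-→d21:-→d22:-→d23:-→d24:-→d25:-→d26:-→d27:-→d28:H1 -> H1
  lookup 65.179.120.1: bits 010000011011001101111000 walk d0:H1→d1:-→d2:-→d3:-→d4:-→d5:-→d6:-→d7:-→d8:-→d9:-→d10:-→d11:-→d12:-→d13:-→d14:-→d15:-→d16:-→d17:-→d18:-→d19:-→d20:-→d21:-→d22:-→d23:-→d24:H0 -> H0
  add 191.131.144.0/24 -> H1 at depth 24
  add 65.179.120.17/32 -> H0 at depth 32
  add 128.140.211.64/26 -> H2 at depth 26
  lookup 104.191.144.147: bits 01 walk d0:H1→d1:-→d2:- -> H1
  add 0.0.0.0/0 -> H1 at depth 0
  add 65.179.112.0/20 -> H0 at depth 20
  add 191.131.144.206/32 -> H2 at depth 32
  add 191.131.144.192/28 -> H1 at depth 28
  lookup 191.131.144.0: bits 101111111000001110010000 walk d0:H1→d1:-→d2:-→d3:-→d4:-→d5:-→d6:-→d7:-→d8:-→d9:-→d10:-→d11:-→d12:-→d13:-→d14:-→d15:-→d16:-→d17:-→d18:-→d19:-→d20:-→d21:-→d22:-→d23:-→d24:H1 -> H1
  lookup 191.131.144.64: bits 101111111000001110010000 walk d0:H1→d1:-→d2:-→d3:-→d4:-→d5:-→d6:-→d7:-→d8:-→d9:-→d10:-→d11:-→d12:-→d13:-→d14:-→d15:-→d16:-→d17:-→d18:-→d19:-→d20:-→d21:-→d22:-→d23:-→d24:H1 -> H1
  lookup 191.131.144.194: bits 1011111110000011100100001100 walk d0:H1→d1:-→d2:-→d3:-→d4:-→d5:-→d6:-→d7:-→d8:-→d9:-→d10:-→d11:-→d12:-→d13:-→d14:-→d15:-→d16:-→d17:-→d18:-→d19:-→d20:-→d21:-→d22:-→d23:-→d24:H1→d25:-→d26:-→d27:-→d28:H1 -> H1
  - 65.179.120.0/24 clear@24
  lookup 128.140.211.65: bits 10000000100011001101001101 walk d0:H1→d1:-→d2:-→d3:-→d4:-→d5:-→d6:-→d7:-→d8:-→d9:-→d10:-→d11:-→d12:-→d13:-→d14:-→d15:-→d16:-→d17:-→d18:-→d19:-→d20:-→d21:-→d22:-→d23:-→d24:-→d25:-→d26:H2 -> H2
  add 191.131.144.0/20 -> H1 at depth 20

== LOOKUPS ==
["H0","H1","H1","H0","H1","H1","H1","H1","H2"]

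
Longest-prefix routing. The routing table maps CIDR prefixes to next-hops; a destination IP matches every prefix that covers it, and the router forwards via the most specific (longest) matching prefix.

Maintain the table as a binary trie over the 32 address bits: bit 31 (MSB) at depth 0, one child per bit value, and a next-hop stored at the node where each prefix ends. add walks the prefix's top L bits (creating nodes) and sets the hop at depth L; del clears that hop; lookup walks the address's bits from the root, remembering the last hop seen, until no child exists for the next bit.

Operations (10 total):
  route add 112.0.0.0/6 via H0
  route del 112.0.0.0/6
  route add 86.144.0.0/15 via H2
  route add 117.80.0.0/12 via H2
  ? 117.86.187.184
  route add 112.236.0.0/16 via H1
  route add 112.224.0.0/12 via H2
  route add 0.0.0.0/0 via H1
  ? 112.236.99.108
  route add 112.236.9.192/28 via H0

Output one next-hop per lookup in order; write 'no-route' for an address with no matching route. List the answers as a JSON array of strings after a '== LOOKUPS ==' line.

Trace:
  add 112.0.0.0/6 -> H0 at depth 6
  - 112.0.0.0/6 clear@6
  add 86.144.0.0/15 -> H2 at depth 15
  add 117.80.0.0/12 -> H2 at depth 12
  ? 117.86.187.184  path d0:-→d1:-→d2:-→d3:-→d4:-→d5:-→d6:-→d7:-→d8:-→d9:-→d10:-→d11:-→d12:H2  best=H2
  add 112.236.0.0/16 -> H1 at depth 16
  add 112.224.0.0/12 -> H2 at depth 12
  add 0.0.0.0/0 -> H1 at depth 0
  ? 112.236.99.108  path d0:H1→d1:-→d2:-→d3:-→d4:-→d5:-→d6:-→d7:-→d8:-→d9:-→d10:-→d11:-→d12:H2→d13:-→d14:-→d15:-→d16:H1  best=H1
  add 112.236.9.192/28 -> H0 at depth 28

== LOOKUPS ==
["H2","H1"]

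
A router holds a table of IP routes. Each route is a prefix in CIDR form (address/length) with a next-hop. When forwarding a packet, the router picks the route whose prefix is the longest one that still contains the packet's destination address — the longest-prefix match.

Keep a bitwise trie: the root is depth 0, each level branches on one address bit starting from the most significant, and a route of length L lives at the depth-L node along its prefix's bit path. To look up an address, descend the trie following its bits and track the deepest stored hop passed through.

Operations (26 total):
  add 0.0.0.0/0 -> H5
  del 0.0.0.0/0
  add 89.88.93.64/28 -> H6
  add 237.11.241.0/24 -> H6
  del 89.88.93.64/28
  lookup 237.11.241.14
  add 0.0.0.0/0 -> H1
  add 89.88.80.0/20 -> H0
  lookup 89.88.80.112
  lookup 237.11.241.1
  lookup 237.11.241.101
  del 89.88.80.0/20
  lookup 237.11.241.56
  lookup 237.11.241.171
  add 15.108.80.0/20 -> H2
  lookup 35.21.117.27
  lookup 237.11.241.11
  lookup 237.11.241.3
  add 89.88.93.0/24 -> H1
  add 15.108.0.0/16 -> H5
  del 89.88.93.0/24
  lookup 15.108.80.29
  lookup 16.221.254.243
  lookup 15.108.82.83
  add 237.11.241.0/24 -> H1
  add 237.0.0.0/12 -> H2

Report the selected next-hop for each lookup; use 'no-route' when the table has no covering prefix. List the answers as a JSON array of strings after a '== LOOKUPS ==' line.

Process each operation:
  + 0.0.0.0/0 (H5) depth=0
  del 0.0.0.0/0 (clear depth 0)
  + 89.88.93.64/28 (H6) depth=28
  + 237.11.241.0/24 (H6) depth=24
  del 89.88.93.64/28 (clear depth 28)
  lookup 237.11.241.14: bits 111011010000101111110001 walk d0:-→d1:-→d2:-→d3:-→d4:-→d5:-→d6:-→d7:-→d8:-→d9:-→d10:-→d11:-→d12:-→d13:-→d14:-→d15:-→d16:-→d17:-→d18:-→d19:-→d20:-→d21:-→d22:-→d23:-→d24:H6 -> H6
  + 0.0.0.0/0 (H1) depth=0
  + 89.88.80.0/20 (H0) depth=20
  lookup 89.88.80.112: bits 01011001010110000101 walk d0:H1→d1:-→d2:-→d3:-→d4:-→d5:-→d6:-→d7:-→d8:-→d9:-→d10:-→d11:-→d12:-→d13:-→d14:-→d15:-→d16:-→d17:-→d18:-→d19:-→d20:H0 -> H0
  lookup 237.11.241.1: bits 111011010000101111110001 walk d0:H1→d1:-→d2:-→d3:-→d4:-→d5:-→d6:-→d7:-→d8:-→d9:-→d10:-→d11:-→d12:-→d13:-→d14:-→d15:-→d16:-→d17:-→d18:-→d19:-→d20:-→d21:-→d22:-→d23:-→d24:H6 -> H6
  lookup 237.11.241.101: bits 111011010000101111110001 walk d0:H1→d1:-→d2:-→d3:-→d4:-→d5:-→d6:-→d7:-→d8:-→d9:-→d10:-→d11:-→d12:-→d13:-→d14:-→d15:-→d16:-→d17:-→d18:-→d19:-→d20:-→d21:-→d22:-→d23:-→d24:H6 -> H6
  del 89.88.80.0/20 (clear depth 20)
  lookup 237.11.241.56: bits 111011010000101111110001 walk d0:H1→d1:-→d2:-→d3:-→d4:-→d5:-→d6:-→d7:-→d8:-→d9:-→d10:-→d11:-→d12:-→d13:-→d14:-→d15:-→d16:-→d17:-→d18:-→d19:-→d20:-→d21:-→d22:-→d23:-→d24:H6 -> H6
  lookup 237.11.241.171: bits 111011010000101111110001 walk d0:H1→d1:-→d2:-→d3:-→d4:-→d5:-→d6:-→d7:-→d8:-→d9:-→d10:-→d11:-→d12:-→d13:-→d14:-→d15:-→d16:-→d17:-→d18:-→d19:-→d20:-→d21:-→d22:-→d23:-→d24:H6 -> H6
  + 15.108.80.0/20 (H2) depth=20
  lookup 35.21.117.27: bits 00 walk d0:H1→d1:-→d2:- -> H1
  lookup 237.11.241.11: bits 111011010000101111110001 walk d0:H1→d1:-→d2:-→d3:-→d4:-→d5:-→d6:-→d7:-→d8:-→d9:-→d10:-→d11:-→d12:-→d13:-→d14:-→d15:-→d16:-→d17:-→d18:-→d19:-→d20:-→d21:-→d22:-→d23:-→d24:H6 -> H6
  lookup 237.11.241.3: bits 111011010000101111110001 walk d0:H1→d1:-→d2:-→d3:-→d4:-→d5:-→d6:-→d7:-→d8:-→d9:-→d10:-→d11:-→d12:-→d13:-→d14:-→d15:-→d16:-→d17:-→d18:-→d19:-→d20:-→d21:-→d22:-→d23:-→d24:H6 -> H6
  + 89.88.93.0/24 (H1) depth=24
  + 15.108.0.0/16 (H5) depth=16
  del 89.88.93.0/24 (clear depth 24)
  lookup 15.108.80.29: bits 00001111011011000101 walk d0:H1→d1:-→d2:-→d3:-→d4:-→d5:-→d6:-→d7:-→d8:-→d9:-→d10:-→d11:-→d12:-→d13:-→d14:-→d15:-→d16:H5→d17:-→d18:-→d19:-→d20:H2 -> H2
  lookup 16.221.254.243: bits 000 walk d0:H1→d1:-→d2:-→d3:- -> H1
  lookup 15.108.82.83: bits 00001111011011000101 walk d0:H1→d1:-→d2:-→d3:-→d4:-→d5:-→d6:-→d7:-→d8:-→d9:-→d10:-→d11:-→d12:-→d13:-→d14:-→d15:-→d16:H5→d17:-→d18:-→d19:-→d20:H2 -> H2
  + 237.11.241.0/24 (H1) depth=24
  + 237.0.0.0/12 (H2) depth=12

== LOOKUPS ==
["H6","H0","H6","H6","H6","H6","H1","H6","H6","H2","H1","H2"]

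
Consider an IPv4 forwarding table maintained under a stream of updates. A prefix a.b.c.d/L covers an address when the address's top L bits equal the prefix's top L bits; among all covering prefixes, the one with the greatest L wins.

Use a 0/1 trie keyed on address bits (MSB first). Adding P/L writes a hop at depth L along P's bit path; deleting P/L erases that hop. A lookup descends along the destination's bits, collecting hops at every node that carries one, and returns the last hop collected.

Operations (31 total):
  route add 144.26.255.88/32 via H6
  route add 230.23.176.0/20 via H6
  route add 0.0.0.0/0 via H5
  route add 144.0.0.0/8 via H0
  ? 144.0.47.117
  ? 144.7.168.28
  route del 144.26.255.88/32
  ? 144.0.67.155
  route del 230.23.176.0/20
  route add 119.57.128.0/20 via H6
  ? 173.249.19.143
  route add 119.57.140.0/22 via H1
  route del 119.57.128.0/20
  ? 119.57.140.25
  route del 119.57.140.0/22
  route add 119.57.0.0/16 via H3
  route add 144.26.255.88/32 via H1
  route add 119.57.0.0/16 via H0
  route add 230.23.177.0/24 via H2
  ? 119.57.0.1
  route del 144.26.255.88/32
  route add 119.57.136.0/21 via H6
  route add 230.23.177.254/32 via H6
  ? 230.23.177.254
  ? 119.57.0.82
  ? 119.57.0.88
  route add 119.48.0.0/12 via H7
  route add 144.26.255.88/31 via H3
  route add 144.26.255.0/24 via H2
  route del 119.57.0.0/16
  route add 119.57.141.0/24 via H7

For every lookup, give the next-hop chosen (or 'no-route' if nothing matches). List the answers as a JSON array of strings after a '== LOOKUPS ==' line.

Process each operation:
  + 144.26.255.88/32 (H6) depth=32
  + 230.23.176.0/20 (H6) depth=20
  + 0.0.0.0/0 (H5) depth=0
  + 144.0.0.0/8 (H0) depth=8
  lookup 144.0.47.117: bits 10010000000 walk d0:H5→d1:-→d2:-→d3:-→d4:-→d5:-→d6:-→d7:-→d8:H0→d9:-→d10:-→d11:- -> H0
  lookup 144.7.168.28: bits 10010000000 walk d0:H5→d1:-→d2:-→d3:-→d4:-→d5:-→d6:-→d7:-→d8:H0→d9:-→d10:-→d11:- -> H0
  - 144.26.255.88/32 clear@32
  lookup 144.0.67.155: bits 10010000000 walk d0:H5→d1:-→d2:-→d3:-→d4:-→d5:-→d6:-→d7:-→d8:H0→d9:-→d10:-→d11:- -> H0
  - 230.23.176.0/20 clear@20
  + 119.57.128.0/20 (H6) depth=20
  lookup 173.249.19.143: bits 10 walk d0:H5→d1:-→d2:- -> H5
  + 119.57.140.0/22 (H1) depth=22
  - 119.57.128.0/20 clear@20
  lookup 119.57.140.25: bits 0111011100111001100011 walk d0:H5→d1:-→d2:-→d3:-→d4:-→d5:-→d6:-→d7:-→d8:-→d9:-→d10:-→d11:-→d12:-→d13:-→d14:-→d15:-→d16:-→d17:-→d18:-→d19:-→d20:-→d21:-→d22:H1 -> H1
  - 119.57.140.0/22 clear@22
  + 119.57.0.0/16 (H3) depth=16
  + 144.26.255.88/32 (H1) depth=32
  + 119.57.0.0/16 (H0) depth=16
  + 230.23.177.0/24 (H2) depth=24
  lookup 119.57.0.1: bits 0111011100111001 walk d0:H5→d1:-→d2:-→d3:-→d4:-→d5:-→d6:-→d7:-→d8:-→d9:-→d10:-→d11:-→d12:-→d13:-→d14:-→d15:-→d16:H0 -> H0
  - 144.26.255.88/32 clear@32
  + 119.57.136.0/21 (H6) depth=21
  + 230.23.177.254/32 (H6) depth=32
  lookup 230.23.177.254: bits 11100110000101111011000111111110 walk d0:H5→d1:-→d2:-→d3:-→d4:-→d5:-→d6:-→d7:-→d8:-→d9:-→d10:-→d11:-→d12:-→d13:-→d14:-→d15:-→d16:-→d17:-→d18:-→d19:-→d20:-→d21:-→d22:-→d23:-→d24:H2→d25:-→d26:-→d27:-→d28:-→d29:-→d30:-→d31:-→d32:H6 -> H6
  lookup 119.57.0.82: bits 0111011100111001 walk d0:H5→d1:-→d2:-→d3:-→d4:-→d5:-→d6:-→d7:-→d8:-→d9:-→d10:-→d11:-→d12:-→d13:-→d14:-→d15:-→d16:H0 -> H0
  lookup 119.57.0.88: bits 0111011100111001 walk d0:H5→d1:-→d2:-→d3:-→d4:-→d5:-→d6:-→d7:-→d8:-→d9:-→d10:-→d11:-→d12:-→d13:-→d14:-→d15:-→d16:H0 -> H0
  + 119.48.0.0/12 (H7) depth=12
  + 144.26.255.88/31 (H3) depth=31
  + 144.26.255.0/24 (H2) depth=24
  - 119.57.0.0/16 clear@16
  + 119.57.141.0/24 (H7) depth=24

== LOOKUPS ==
["H0","H0","H0","H5","H1","H0","H6","H0","H0"]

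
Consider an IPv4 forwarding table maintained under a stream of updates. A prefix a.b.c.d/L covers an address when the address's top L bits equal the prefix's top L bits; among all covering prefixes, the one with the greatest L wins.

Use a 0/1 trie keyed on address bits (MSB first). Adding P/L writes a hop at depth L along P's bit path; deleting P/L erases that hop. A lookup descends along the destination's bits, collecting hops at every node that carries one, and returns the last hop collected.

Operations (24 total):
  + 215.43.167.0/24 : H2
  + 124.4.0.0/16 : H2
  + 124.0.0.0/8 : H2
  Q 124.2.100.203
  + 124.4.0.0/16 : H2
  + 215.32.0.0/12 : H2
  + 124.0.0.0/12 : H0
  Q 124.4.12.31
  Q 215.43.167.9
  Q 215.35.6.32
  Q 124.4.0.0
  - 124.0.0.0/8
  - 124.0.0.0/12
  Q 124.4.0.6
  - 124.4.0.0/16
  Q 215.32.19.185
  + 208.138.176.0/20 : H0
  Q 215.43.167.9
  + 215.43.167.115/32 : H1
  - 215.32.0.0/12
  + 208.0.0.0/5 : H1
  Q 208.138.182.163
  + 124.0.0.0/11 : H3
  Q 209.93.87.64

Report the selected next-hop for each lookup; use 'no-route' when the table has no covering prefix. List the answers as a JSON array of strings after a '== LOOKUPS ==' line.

Process each operation:
  + 215.43.167.0/24 (H2) depth=24
  + 124.4.0.0/16 (H2) depth=16
  + 124.0.0.0/8 (H2) depth=8
  ? 124.2.100.203  path d0:-→d1:-→d2:-→d3:-→d4:-→d5:-→d6:-→d7:-→d8:H2→d9:-→d10:-→d11:-→d12:-→d13:-  best=H2
  + 124.4.0.0/16 (H2) depth=16
  + 215.32.0.0/12 (H2) depth=12
  + 124.0.0.0/12 (H0) depth=12
  ? 124.4.12.31  path d0:-→d1:-→d2:-→d3:-→d4:-→d5:-→d6:-→d7:-→d8:H2→d9:-→d10:-→d11:-→d12:H0→d13:-→d14:-→d15:-→d16:H2  best=H2
  ? 215.43.167.9  path d0:-→d1:-→d2:-→d3:-→d4:-→d5:-→d6:-→d7:-→d8:-→d9:-→d10:-→d11:-→d12:H2→d13:-→d14:-→d15:-→d16:-→d17:-→d18:-→d19:-→d20:-→d21:-→d22:-→d23:-→d24:H2  best=H2
  ? 215.35.6.32  path d0:-→d1:-→d2:-→d3:-→d4:-→d5:-→d6:-→d7:-→d8:-→d9:-→d10:-→d11:-→d12:H2  best=H2
  ? 124.4.0.0  path d0:-→d1:-→d2:-→d3:-→d4:-→d5:-→d6:-→d7:-→d8:H2→d9:-→d10:-→d11:-→d12:H0→d13:-→d14:-→d15:-→d16:H2  best=H2
  - 124.0.0.0/8 clear@8
  - 124.0.0.0/12 clear@12
  ? 124.4.0.6  path d0:-→d1:-→d2:-→d3:-→d4:-→d5:-→d6:-→d7:-→d8:-→d9:-→d10:-→d11:-→d12:-→d13:-→d14:-→d15:-→d16:H2  best=H2
  - 124.4.0.0/16 clear@16
  ? 215.32.19.185  path d0:-→d1:-→d2:-→d3:-→d4:-→d5:-→d6:-→d7:-→d8:-→d9:-→d10:-→d11:-→d12:H2  best=H2
  + 208.138.176.0/20 (H0) depth=20
  ? 215.43.167.9  path d0:-→d1:-→d2:-→d3:-→d4:-→d5:-→d6:-→d7:-→d8:-→d9:-→d10:-→d11:-→d12:H2→d13:-→d14:-→d15:-→d16:-→d17:-→d18:-→d19:-→d20:-→d21:-→d22:-→d23:-→d24:H2  best=H2
  + 215.43.167.115/32 (H1) depth=32
  - 215.32.0.0/12 clear@12
  + 208.0.0.0/5 (H1) depth=5
  ? 208.138.182.163  path d0:-→d1:-→d2:-→d3:-→d4:-→d5:H1→d6:-→d7:-→d8:-→d9:-→d10:-→d11:-→d12:-→d13:-→d14:-→d15:-→d16:-→d17:-→d18:-→d19:-→d20:H0  best=H0
  + 124.0.0.0/11 (H3) depth=11
  ? 209.93.87.64  path d0:-→d1:-→d2:-→d3:-→d4:-→d5:H1→d6:-→d7:-  best=H1

== LOOKUPS ==
["H2","H2","H2","H2","H2","H2","H2","H2","H0","H1"]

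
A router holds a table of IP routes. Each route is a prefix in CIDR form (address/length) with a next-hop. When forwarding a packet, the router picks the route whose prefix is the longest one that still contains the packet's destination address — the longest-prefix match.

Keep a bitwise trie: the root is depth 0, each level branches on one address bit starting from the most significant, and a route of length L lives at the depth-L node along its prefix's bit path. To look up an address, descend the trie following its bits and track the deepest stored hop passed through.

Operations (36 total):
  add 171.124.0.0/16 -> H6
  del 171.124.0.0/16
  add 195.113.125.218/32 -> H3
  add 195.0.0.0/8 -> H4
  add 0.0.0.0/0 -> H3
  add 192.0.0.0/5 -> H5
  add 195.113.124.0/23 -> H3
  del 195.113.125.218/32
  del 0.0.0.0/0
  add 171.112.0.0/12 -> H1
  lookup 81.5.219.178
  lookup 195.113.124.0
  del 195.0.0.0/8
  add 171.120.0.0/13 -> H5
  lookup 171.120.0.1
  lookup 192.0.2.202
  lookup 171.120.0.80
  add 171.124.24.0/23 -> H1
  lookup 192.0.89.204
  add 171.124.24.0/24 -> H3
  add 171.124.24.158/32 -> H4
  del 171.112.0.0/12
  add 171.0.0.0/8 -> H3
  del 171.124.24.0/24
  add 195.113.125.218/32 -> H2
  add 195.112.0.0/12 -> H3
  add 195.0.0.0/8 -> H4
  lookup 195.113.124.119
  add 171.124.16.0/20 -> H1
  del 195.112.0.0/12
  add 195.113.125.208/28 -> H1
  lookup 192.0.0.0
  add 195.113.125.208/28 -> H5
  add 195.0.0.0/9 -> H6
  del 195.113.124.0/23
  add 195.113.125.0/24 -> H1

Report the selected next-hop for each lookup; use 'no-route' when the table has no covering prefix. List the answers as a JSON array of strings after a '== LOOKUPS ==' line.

Process each operation:
  add 171.124.0.0/16 -> H6 at depth 16
  - 171.124.0.0/16 clear@16
  add 195.113.125.218/32 -> H3 at depth 32
  add 195.0.0.0/8 -> H4 at depth 8
  add 0.0.0.0/0 -> H3 at depth 0
  add 192.0.0.0/5 -> H5 at depth 5
  add 195.113.124.0/23 -> H3 at depth 23
  - 195.113.125.218/32 clear@32
  - 0.0.0.0/0 clear@0
  add 171.112.0.0/12 -> H1 at depth 12
  ? 81.5.219.178  path d0:-  best=no-route
  ? 195.113.124.0  path d0:-→d1:-→d2:-→d3:-→d4:-→d5:H5→d6:-→d7:-→d8:H4→d9:-→d10:-→d11:-→d12:-→d13:-→d14:-→d15:-→d16:-→d17:-→d18:-→d19:-→d20:-→d21:-→d22:-→d23:H3  best=H3
  - 195.0.0.0/8 clear@8
  add 171.120.0.0/13 -> H5 at depth 13
  ? 171.120.0.1  path d0:-→d1:-→d2:-→d3:-→d4:-→d5:-→d6:-→d7:-→d8:-→d9:-→d10:-→d11:-→d12:H1→d13:H5  best=H5
  ? 192.0.2.202  path d0:-→d1:-→d2:-→d3:-→d4:-→d5:H5→d6:-  best=H5
  ? 171.120.0.80  path d0:-→d1:-→d2:-→d3:-→d4:-→d5:-→d6:-→d7:-→d8:-→d9:-→d10:-→d11:-→d12:H1→d13:H5  best=H5
  add 171.124.24.0/23 -> H1 at depth 23
  ? 192.0.89.204  path d0:-→d1:-→d2:-→d3:-→d4:-→d5:H5→d6:-  best=H5
  add 171.124.24.0/24 -> H3 at depth 24
  add 171.124.24.158/32 -> H4 at depth 32
  - 171.112.0.0/12 clear@12
  add 171.0.0.0/8 -> H3 at depth 8
  - 171.124.24.0/24 clear@24
  add 195.113.125.218/32 -> H2 at depth 32
  add 195.112.0.0/12 -> H3 at depth 12
  add 195.0.0.0/8 -> H4 at depth 8
  ? 195.113.124.119  path d0:-→d1:-→d2:-→d3:-→d4:-→d5:H5→d6:-→d7:-→d8:H4→d9:-→d10:-→d11:-→d12:H3→d13:-→d14:-→d15:-→d16:-→d17:-→d18:-→d19:-→d20:-→d21:-→d22:-→d23:H3  best=H3
  add 171.124.16.0/20 -> H1 at depth 20
  - 195.112.0.0/12 clear@12
  add 195.113.125.208/28 -> H1 at depth 28
  ? 192.0.0.0  path d0:-→d1:-→d2:-→d3:-→d4:-→d5:H5→d6:-  best=H5
  add 195.113.125.208/28 -> H5 at depth 28
  add 195.0.0.0/9 -> H6 at depth 9
  - 195.113.124.0/23 clear@23
  add 195.113.125.0/24 -> H1 at depth 24

== LOOKUPS ==
["no-route","H3","H5","H5","H5","H5","H3","H5"]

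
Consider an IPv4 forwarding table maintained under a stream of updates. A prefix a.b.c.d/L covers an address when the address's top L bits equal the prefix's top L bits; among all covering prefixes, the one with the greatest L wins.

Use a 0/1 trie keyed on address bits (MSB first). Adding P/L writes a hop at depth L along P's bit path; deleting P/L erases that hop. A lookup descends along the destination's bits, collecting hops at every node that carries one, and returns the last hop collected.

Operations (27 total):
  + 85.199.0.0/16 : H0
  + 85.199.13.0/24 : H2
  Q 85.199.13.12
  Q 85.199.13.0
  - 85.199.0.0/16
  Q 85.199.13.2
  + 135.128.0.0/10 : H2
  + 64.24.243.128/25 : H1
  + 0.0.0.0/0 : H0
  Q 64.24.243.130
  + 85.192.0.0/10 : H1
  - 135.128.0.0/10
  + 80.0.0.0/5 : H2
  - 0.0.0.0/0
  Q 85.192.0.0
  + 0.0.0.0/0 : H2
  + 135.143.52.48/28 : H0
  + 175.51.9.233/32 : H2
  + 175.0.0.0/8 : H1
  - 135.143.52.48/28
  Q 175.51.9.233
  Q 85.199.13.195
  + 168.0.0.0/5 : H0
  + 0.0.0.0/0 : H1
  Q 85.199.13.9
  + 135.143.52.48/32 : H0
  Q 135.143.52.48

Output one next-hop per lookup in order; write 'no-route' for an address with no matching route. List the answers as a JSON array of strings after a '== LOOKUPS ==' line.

Process each operation:
  add 85.199.0.0/16 -> H0 at depth 16
  add 85.199.13.0/24 -> H2 at depth 24
  Q 85.199.13.12: descend 010101011100011100001101 ; hops seen [H0,H2] ; pick H2
  Q 85.199.13.0: descend 010101011100011100001101 ; hops seen [H0,H2] ; pick H2
  del 85.199.0.0/16 (clear depth 16)
  Q 85.199.13.2: descend 010101011100011100001101 ; hops seen [H2] ; pick H2
  add 135.128.0.0/10 -> H2 at depth 10
  add 64.24.243.128/25 -> H1 at depth 25
  add 0.0.0.0/0 -> H0 at depth 0
  Q 64.24.243.130: descend 0100000000011000111100111 ; hops seen [H0,H1] ; pick H1
  add 85.192.0.0/10 -> H1 at depth 10
  del 135.128.0.0/10 (clear depth 10)
  add 80.0.0.0/5 -> H2 at depth 5
  del 0.0.0.0/0 (clear depth 0)
  Q 85.192.0.0: descend 0101010111000 ; hops seen [H2,H1] ; pick H1
  add 0.0.0.0/0 -> H2 at depth 0
  add 135.143.52.48/28 -> H0 at depth 28
  add 175.51.9.233/32 -> H2 at depth 32
  add 175.0.0.0/8 -> H1 at depth 8
  del 135.143.52.48/28 (clear depth 28)
  Q 175.51.9.233: descend 10101111001100110000100111101001 ; hops seen [H2,H1,H2] ; pick H2
  Q 85.199.13.195: descend 010101011100011100001101 ; hops seen [H2,H2,H1,H2] ; pick H2
  add 168.0.0.0/5 -> H0 at depth 5
  add 0.0.0.0/0 -> H1 at depth 0
  Q 85.199.13.9: descend 010101011100011100001101 ; hops seen [H1,H2,H1,H2] ; pick H2
  add 135.143.52.48/32 -> H0 at depth 32
  Q 135.143.52.48: descend 10000111100011110011010000110000 ; hops seen [H1,H0] ; pick H0

== LOOKUPS ==
["H2","H2","H2","H1","H1","H2","H2","H2","H0"]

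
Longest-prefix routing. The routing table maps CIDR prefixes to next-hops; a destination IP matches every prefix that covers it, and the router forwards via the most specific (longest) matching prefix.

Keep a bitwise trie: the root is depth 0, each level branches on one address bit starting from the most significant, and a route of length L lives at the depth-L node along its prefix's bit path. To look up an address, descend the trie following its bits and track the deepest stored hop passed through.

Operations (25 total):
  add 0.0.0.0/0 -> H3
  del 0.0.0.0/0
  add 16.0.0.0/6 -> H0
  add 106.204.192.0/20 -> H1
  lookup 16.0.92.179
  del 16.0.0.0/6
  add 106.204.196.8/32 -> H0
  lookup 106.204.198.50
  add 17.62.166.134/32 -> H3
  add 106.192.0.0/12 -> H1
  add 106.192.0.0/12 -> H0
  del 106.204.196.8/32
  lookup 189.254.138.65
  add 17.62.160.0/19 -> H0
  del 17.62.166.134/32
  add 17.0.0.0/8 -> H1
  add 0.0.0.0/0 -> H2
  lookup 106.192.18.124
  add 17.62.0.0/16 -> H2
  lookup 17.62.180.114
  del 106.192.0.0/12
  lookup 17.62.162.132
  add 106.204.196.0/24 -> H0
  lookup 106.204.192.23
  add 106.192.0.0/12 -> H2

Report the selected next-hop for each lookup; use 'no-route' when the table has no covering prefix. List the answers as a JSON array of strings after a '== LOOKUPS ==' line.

Trace:
  + 0.0.0.0/0 (H3) depth=0
  del 0.0.0.0/0 (clear depth 0)
  + 16.0.0.0/6 (H0) depth=6
  + 106.204.192.0/20 (H1) depth=20
  ? 16.0.92.179  path d0:-→d1:-→d2:-→d3:-→d4:-→d5:-→d6:H0  best=H0
  del 16.0.0.0/6 (clear depth 6)
  + 106.204.196.8/32 (H0) depth=32
  ? 106.204.198.50  path d0:-→d1:-→d2:-→d3:-→d4:-→d5:-→d6:-→d7:-→d8:-→d9:-→d10:-→d11:-→d12:-→d13:-→d14:-→d15:-→d16:-→d17:-→d18:-→d19:-→d20:H1→d21:-→d22:-  best=H1
  + 17.62.166.134/32 (H3) depth=32
  + 106.192.0.0/12 (H1) depth=12
  + 106.192.0.0/12 (H0) depth=12
  del 106.204.196.8/32 (clear depth 32)
  ? 189.254.138.65  path d0:-  best=no-route
  + 17.62.160.0/19 (H0) depth=19
  del 17.62.166.134/32 (clear depth 32)
  + 17.0.0.0/8 (H1) depth=8
  + 0.0.0.0/0 (H2) depth=0
  ? 106.192.18.124  path d0:H2→d1:-→d2:-→d3:-→d4:-→d5:-→d6:-→d7:-→d8:-→d9:-→d10:-→d11:-→d12:H0  best=H0
  + 17.62.0.0/16 (H2) depth=16
  ? 17.62.180.114  path d0:H2→d1:-→d2:-→d3:-→d4:-→d5:-→d6:-→d7:-→d8:H1→d9:-→d10:-→d11:-→d12:-→d13:-→d14:-→d15:-→d16:H2→d17:-→d18:-→d19:H0  best=H0
  del 106.192.0.0/12 (clear depth 12)
  ? 17.62.162.132  path d0:H2→d1:-→d2:-→d3:-→d4:-→d5:-→d6:-→d7:-→d8:H1→d9:-→d10:-→d11:-→d12:-→d13:-→d14:-→d15:-→d16:H2→d17:-→d18:-→d19:H0→d20:-→d21:-  best=H0
  + 106.204.196.0/24 (H0) depth=24
  ? 106.204.192.23  path d0:H2→d1:-→d2:-→d3:-→d4:-→d5:-→d6:-→d7:-→d8:-→d9:-→d10:-→d11:-→d12:-→d13:-→d14:-→d15:-→d16:-→d17:-→d18:-→d19:-→d20:H1→d21:-  best=H1
  + 106.192.0.0/12 (H2) depth=12

== LOOKUPS ==
["H0","H1","no-route","H0","H0","H0","H1"]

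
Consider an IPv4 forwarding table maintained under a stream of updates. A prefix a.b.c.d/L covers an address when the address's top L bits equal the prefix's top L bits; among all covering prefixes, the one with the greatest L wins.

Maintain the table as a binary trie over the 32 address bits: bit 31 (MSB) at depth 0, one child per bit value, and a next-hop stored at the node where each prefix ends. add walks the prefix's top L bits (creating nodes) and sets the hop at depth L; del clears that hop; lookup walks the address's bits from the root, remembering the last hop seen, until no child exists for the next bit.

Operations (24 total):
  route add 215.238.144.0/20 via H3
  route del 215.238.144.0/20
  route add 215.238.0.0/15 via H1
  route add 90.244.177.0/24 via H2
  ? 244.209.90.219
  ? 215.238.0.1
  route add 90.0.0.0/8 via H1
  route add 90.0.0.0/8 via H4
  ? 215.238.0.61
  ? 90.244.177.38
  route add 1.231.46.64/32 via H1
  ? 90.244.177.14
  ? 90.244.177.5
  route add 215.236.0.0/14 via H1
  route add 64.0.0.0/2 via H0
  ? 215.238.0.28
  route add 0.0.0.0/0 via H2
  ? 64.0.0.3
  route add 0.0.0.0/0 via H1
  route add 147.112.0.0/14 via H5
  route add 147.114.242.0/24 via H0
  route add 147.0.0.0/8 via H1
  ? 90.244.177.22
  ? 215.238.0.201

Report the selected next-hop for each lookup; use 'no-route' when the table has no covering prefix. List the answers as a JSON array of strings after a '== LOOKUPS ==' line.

Apply in order:
  + 215.238.144.0/20 (H3) depth=20
  - 215.238.144.0/20 clear@20
  + 215.238.0.0/15 (H1) depth=15
  + 90.244.177.0/24 (H2) depth=24
  ? 244.209.90.219  path d0:-→d1:-→d2:-  best=no-route
  ? 215.238.0.1  path d0:-→d1:-→d2:-→d3:-→d4:-→d5:-→d6:-→d7:-→d8:-→d9:-→d10:-→d11:-→d12:-→d13:-→d14:-→d15:H1→d16:-  best=H1
  + 90.0.0.0/8 (H1) depth=8
  + 90.0.0.0/8 (H4) depth=8
  ? 215.238.0.61  path d0:-→d1:-→d2:-→d3:-→d4:-→d5:-→d6:-→d7:-→d8:-→d9:-→d10:-→d11:-→d12:-→d13:-→d14:-→d15:H1→d16:-  best=H1
  ? 90.244.177.38  path d0:-→d1:-→d2:-→d3:-→d4:-→d5:-→d6:-→d7:-→d8:H4→d9:-→d10:-→d11:-→d12:-→d13:-→d14:-→d15:-→d16:-→d17:-→d18:-→d19:-→d20:-→d21:-→d22:-→d23:-→d24:H2  best=H2
  + 1.231.46.64/32 (H1) depth=32
  ? 90.244.177.14  path d0:-→d1:-→d2:-→d3:-→d4:-→d5:-→d6:-→d7:-→d8:H4→d9:-→d10:-→d11:-→d12:-→d13:-→d14:-→d15:-→d16:-→d17:-→d18:-→d19:-→d20:-→d21:-→d22:-→d23:-→d24:H2  best=H2
  ? 90.244.177.5  path d0:-→d1:-→d2:-→d3:-→d4:-→d5:-→d6:-→d7:-→d8:H4→d9:-→d10:-→d11:-→d12:-→d13:-→d14:-→d15:-→d16:-→d17:-→d18:-→d19:-→d20:-→d21:-→d22:-→d23:-→d24:H2  best=H2
  + 215.236.0.0/14 (H1) depth=14
  + 64.0.0.0/2 (H0) depth=2
  ? 215.238.0.28  path d0:-→d1:-→d2:-→d3:-→d4:-→d5:-→d6:-→d7:-→d8:-→d9:-→d10:-→d11:-→d12:-→d13:-→d14:H1→d15:H1→d16:-  best=H1
  + 0.0.0.0/0 (H2) depth=0
  ? 64.0.0.3  path d0:H2→d1:-→d2:H0→d3:-  best=H0
  + 0.0.0.0/0 (H1) depth=0
  + 147.112.0.0/14 (H5) depth=14
  + 147.114.242.0/24 (H0) depth=24
  + 147.0.0.0/8 (H1) depth=8
  ? 90.244.177.22  path d0:H1→d1:-→d2:H0→d3:-→d4:-→d5:-→d6:-→d7:-→d8:H4→d9:-→d10:-→d11:-→d12:-→d13:-→d14:-→d15:-→d16:-→d17:-→d18:-→d19:-→d20:-→d21:-→d22:-→d23:-→d24:H2  best=H2
  ? 215.238.0.201  path d0:H1→d1:-→d2:-→d3:-→d4:-→d5:-→d6:-→d7:-→d8:-→d9:-→d10:-→d11:-→d12:-→d13:-→d14:H1→d15:H1→d16:-  best=H1

== LOOKUPS ==
["no-route","H1","H1","H2","H2","H2","H1","H0","H2","H1"]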